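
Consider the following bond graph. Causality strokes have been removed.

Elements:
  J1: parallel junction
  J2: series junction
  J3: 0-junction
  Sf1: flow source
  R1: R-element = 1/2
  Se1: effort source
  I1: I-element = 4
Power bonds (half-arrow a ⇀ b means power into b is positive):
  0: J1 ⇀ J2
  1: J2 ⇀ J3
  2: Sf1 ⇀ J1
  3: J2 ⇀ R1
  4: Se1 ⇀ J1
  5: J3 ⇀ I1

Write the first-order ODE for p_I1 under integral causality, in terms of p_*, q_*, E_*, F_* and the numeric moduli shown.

bond 2 |Sf1  (Sf1: flow source, stroke at near end)
bond 4 |J1  (source Se1 imposes e)
bond 0 |J2  (J1 effort already set via bond 4)
bond 5 |I1  (I1 integral (f out))
bond 1 |J3  (closing 0-jn rule on J3)
bond 3 |J2  (common-f at J2 fixed by 1)

dp_I1/dt = E_Se1 - p_I1/8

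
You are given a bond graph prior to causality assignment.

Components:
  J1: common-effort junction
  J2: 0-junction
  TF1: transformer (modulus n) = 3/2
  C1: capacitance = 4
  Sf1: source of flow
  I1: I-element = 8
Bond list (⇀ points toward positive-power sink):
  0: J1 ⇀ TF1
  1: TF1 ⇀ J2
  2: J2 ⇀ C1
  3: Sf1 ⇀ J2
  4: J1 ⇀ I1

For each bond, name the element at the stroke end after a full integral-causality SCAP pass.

bond 0 stroke at J1
bond 1 stroke at TF1
bond 2 stroke at J2
bond 3 stroke at Sf1
bond 4 stroke at I1

b3 |Sf1  (Sf1 (Sf) sets flow on bond)
b2 |J2  (C1 outputs effort q/C1)
b1 |TF1  (common-e at J2 fixed by 2)
b0 |J1  (through TF1, causality passes straight; one stroke at TF1)
b4 |I1  (J1: bond 0 brought effort, rest push out)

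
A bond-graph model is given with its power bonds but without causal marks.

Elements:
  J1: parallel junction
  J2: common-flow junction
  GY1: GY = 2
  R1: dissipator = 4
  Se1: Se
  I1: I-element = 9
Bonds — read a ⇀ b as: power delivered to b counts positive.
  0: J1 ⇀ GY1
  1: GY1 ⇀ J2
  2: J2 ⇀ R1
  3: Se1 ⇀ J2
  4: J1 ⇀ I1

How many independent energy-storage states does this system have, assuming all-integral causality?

1  (I1 all integral)

b3 stroke→J2  (Se1 (Se) sets effort on bond)
b4 stroke→I1  (I1 outputs flow p/I1)
b0 stroke→J1  (J1: last free bond brings effort in)
b1 stroke→J2  (GY1: gyrator matches bond 0)
b2 stroke→R1  (J2 needs exactly one f-in)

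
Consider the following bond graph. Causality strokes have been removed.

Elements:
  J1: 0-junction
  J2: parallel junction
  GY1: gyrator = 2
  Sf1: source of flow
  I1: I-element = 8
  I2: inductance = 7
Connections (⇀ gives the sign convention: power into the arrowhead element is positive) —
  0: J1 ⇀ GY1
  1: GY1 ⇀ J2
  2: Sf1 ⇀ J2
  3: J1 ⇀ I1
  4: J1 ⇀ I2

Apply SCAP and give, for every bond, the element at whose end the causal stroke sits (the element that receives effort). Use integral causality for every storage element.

β0 stroke→J1
β1 stroke→J2
β2 stroke→Sf1
β3 stroke→I1
β4 stroke→I2

b2 stroke at Sf1  (Sf1 (Sf) sets flow on bond)
b1 stroke at J2  (closing 0-jn rule on J2)
b0 stroke at J1  (GY1: gyrator matches bond 1)
b3 stroke at I1  (common-e at J1 fixed by 0)
b4 stroke at I2  (J1 effort already set via bond 0)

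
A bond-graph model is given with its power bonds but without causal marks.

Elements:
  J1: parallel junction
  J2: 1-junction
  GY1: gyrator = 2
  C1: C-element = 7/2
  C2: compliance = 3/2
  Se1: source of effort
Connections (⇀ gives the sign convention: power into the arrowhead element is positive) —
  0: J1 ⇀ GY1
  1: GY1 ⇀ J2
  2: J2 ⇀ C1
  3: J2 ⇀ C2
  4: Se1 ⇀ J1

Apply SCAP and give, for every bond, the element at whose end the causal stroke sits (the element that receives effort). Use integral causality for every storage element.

β0 |GY1
β1 |GY1
β2 |J2
β3 |J2
β4 |J1

bond 4 stroke at J1  (Se1 (Se) sets effort on bond)
bond 0 stroke at GY1  (0-jn J1 has e-setter on 4)
bond 1 stroke at GY1  (GY1: gyrator matches bond 0)
bond 2 stroke at J2  (common-f at J2 fixed by 1)
bond 3 stroke at J2  (common-f at J2 fixed by 1)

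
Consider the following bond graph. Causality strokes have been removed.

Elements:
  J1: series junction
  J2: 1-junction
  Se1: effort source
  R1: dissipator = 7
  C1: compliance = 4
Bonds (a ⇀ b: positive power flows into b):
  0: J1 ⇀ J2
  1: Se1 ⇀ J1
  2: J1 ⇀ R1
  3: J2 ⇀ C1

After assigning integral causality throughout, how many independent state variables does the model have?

β1 stroke→J1  (Se1 (Se) sets effort on bond)
β3 stroke→J2  (prefer integral on C1)
β0 stroke→J1  (closing 1-jn rule on J2)
β2 stroke→R1  (J1: last free bond brings flow in)

1  (C1 all integral)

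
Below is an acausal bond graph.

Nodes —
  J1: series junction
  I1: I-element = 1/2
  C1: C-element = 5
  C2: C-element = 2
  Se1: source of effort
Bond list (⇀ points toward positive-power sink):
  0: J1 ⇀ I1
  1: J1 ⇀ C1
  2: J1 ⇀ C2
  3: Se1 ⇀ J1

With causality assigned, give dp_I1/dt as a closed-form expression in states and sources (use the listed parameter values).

dp_I1/dt = E_Se1 - q_C1/5 - q_C2/2

b3 stroke at J1  (Se1: effort source, stroke at far end)
b0 stroke at I1  (prefer integral on I1)
b1 stroke at J1  (common-f at J1 fixed by 0)
b2 stroke at J1  (common-f at J1 fixed by 0)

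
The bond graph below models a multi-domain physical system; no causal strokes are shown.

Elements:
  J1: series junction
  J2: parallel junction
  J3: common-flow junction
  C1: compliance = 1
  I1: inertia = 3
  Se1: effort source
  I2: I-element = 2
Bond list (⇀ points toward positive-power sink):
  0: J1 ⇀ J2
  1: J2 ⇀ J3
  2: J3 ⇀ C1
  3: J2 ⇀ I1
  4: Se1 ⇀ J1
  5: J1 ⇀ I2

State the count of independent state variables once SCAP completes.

3  (C1, I1, I2 all integral)

β4 |J1  (Se1 fixes effort; stroke away)
β2 |J3  (prefer integral on C1)
β1 |J2  (only one flow-in slot at J3)
β0 |J1  (0-jn J2 has e-setter on 1)
β3 |I1  (common-e at J2 fixed by 1)
β5 |I2  (J1: last free bond brings flow in)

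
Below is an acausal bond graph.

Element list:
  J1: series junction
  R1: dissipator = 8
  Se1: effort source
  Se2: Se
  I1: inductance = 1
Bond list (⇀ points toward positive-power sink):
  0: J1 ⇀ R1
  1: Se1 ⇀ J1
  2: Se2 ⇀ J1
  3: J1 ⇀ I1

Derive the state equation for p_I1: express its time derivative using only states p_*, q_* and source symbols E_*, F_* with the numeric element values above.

b1 stroke→J1  (source Se1 imposes e)
b2 stroke→J1  (Se2 fixes effort; stroke away)
b3 stroke→I1  (I1: I, integral causality)
b0 stroke→J1  (J1: bond 3 brought flow, rest push out)

dp_I1/dt = E_Se1 + E_Se2 - 8*p_I1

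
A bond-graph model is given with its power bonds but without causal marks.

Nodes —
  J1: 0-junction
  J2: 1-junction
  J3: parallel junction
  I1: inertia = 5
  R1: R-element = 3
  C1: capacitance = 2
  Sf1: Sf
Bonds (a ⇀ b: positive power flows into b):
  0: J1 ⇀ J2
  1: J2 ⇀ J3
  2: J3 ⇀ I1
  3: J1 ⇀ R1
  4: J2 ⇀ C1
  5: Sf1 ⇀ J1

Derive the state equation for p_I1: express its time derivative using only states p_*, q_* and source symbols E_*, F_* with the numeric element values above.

dp_I1/dt = 3*F_Sf1 - 3*p_I1/5 - q_C1/2

bond 5 stroke→Sf1  (Sf1 fixes flow; stroke at Sf1)
bond 2 stroke→I1  (I1 integral (f out))
bond 1 stroke→J3  (only one effort-in slot at J3)
bond 0 stroke→J2  (J2: bond 1 brought flow, rest push out)
bond 4 stroke→J2  (1-jn J2 has f-setter on 1)
bond 3 stroke→J1  (closing 0-jn rule on J1)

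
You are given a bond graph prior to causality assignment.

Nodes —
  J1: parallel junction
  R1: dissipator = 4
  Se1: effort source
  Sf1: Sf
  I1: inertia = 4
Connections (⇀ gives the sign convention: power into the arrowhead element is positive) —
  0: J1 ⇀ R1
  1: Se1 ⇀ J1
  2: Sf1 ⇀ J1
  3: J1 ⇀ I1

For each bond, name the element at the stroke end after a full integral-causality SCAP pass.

β1 stroke→J1  (source Se1 imposes e)
β2 stroke→Sf1  (Sf1: flow source, stroke at near end)
β0 stroke→R1  (J1 effort already set via bond 1)
β3 stroke→I1  (0-jn J1 has e-setter on 1)

b0 |R1
b1 |J1
b2 |Sf1
b3 |I1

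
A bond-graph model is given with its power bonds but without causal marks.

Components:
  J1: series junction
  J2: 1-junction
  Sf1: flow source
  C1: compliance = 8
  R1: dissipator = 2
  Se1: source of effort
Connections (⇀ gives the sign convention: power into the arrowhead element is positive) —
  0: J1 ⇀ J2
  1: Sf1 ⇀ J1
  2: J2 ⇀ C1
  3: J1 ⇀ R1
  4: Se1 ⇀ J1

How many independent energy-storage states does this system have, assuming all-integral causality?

b1 |Sf1  (Sf1 (Sf) sets flow on bond)
b4 |J1  (Se1 (Se) sets effort on bond)
b0 |J1  (J1: bond 1 brought flow, rest push out)
b3 |J1  (common-f at J1 fixed by 1)
b2 |J2  (common-f at J2 fixed by 0)

1  (C1 all integral)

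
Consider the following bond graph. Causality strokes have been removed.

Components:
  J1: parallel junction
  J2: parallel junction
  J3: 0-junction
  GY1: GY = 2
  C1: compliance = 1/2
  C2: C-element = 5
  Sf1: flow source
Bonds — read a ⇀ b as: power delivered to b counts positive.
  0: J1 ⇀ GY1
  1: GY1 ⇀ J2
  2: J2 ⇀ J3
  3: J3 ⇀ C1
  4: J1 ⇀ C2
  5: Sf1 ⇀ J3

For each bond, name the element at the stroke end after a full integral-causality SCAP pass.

#5 |Sf1  (source Sf1 imposes f)
#3 |J3  (C1: C, integral causality)
#2 |J2  (common-e at J3 fixed by 3)
#1 |GY1  (J2: bond 2 brought effort, rest push out)
#0 |GY1  (GY GY1: same side as bond 1)
#4 |J1  (only one effort-in slot at J1)

bond 0 stroke at GY1
bond 1 stroke at GY1
bond 2 stroke at J2
bond 3 stroke at J3
bond 4 stroke at J1
bond 5 stroke at Sf1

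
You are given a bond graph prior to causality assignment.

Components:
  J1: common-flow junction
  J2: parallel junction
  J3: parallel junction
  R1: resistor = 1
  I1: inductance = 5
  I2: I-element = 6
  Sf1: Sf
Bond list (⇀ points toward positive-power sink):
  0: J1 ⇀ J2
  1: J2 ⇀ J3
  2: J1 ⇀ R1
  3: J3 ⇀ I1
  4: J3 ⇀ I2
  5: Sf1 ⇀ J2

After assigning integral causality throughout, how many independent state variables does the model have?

2  (I1, I2 all integral)

b5 |Sf1  (source Sf1 imposes f)
b3 |I1  (I1 outputs flow p/I1)
b4 |I2  (I2 integral (f out))
b1 |J3  (J3: last free bond brings effort in)
b0 |J2  (J2 needs exactly one e-in)
b2 |J1  (common-f at J1 fixed by 0)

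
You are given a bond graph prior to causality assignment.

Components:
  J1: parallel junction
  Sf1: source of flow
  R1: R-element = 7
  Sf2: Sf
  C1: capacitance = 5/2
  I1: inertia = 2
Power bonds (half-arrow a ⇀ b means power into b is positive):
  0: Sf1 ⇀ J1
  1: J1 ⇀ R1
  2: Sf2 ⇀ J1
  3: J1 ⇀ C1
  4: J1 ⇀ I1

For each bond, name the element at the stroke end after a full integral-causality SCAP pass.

#0 →Sf1
#1 →R1
#2 →Sf2
#3 →J1
#4 →I1

#0 |Sf1  (Sf1 fixes flow; stroke at Sf1)
#2 |Sf2  (Sf2 (Sf) sets flow on bond)
#3 |J1  (C1: C, integral causality)
#1 |R1  (0-jn J1 has e-setter on 3)
#4 |I1  (common-e at J1 fixed by 3)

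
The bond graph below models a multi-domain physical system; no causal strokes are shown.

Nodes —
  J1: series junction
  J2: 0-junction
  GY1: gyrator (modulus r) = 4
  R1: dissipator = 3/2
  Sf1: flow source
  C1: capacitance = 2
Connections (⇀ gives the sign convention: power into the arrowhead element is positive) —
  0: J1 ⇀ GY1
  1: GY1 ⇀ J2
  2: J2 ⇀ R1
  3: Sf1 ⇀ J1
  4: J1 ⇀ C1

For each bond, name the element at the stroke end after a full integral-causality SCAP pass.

b3 stroke at Sf1  (Sf1 fixes flow; stroke at Sf1)
b0 stroke at J1  (J1: bond 3 brought flow, rest push out)
b4 stroke at J1  (J1: bond 3 brought flow, rest push out)
b1 stroke at J2  (GY1: gyrator matches bond 0)
b2 stroke at R1  (J2: bond 1 brought effort, rest push out)

β0 |J1
β1 |J2
β2 |R1
β3 |Sf1
β4 |J1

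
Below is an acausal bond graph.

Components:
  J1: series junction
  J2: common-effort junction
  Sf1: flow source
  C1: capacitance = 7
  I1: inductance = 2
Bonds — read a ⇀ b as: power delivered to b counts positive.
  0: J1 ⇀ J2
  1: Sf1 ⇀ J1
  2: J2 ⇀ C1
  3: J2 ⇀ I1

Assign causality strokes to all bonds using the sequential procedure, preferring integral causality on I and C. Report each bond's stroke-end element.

#0 stroke at J1
#1 stroke at Sf1
#2 stroke at J2
#3 stroke at I1

β1 |Sf1  (Sf1: flow source, stroke at near end)
β0 |J1  (J1 flow already set via bond 1)
β2 |J2  (prefer integral on C1)
β3 |I1  (0-jn J2 has e-setter on 2)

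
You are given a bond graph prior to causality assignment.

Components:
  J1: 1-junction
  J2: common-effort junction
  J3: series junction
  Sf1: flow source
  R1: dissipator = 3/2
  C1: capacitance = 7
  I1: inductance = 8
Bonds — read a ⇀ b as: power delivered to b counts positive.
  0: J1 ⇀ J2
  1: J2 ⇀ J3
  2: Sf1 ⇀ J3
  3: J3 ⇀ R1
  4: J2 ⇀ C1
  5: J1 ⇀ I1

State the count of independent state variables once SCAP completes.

2  (C1, I1 all integral)

#2 →Sf1  (Sf1 (Sf) sets flow on bond)
#1 →J3  (J3: bond 2 brought flow, rest push out)
#3 →J3  (J3 flow already set via bond 2)
#4 →J2  (C1 integral (e out))
#0 →J1  (common-e at J2 fixed by 4)
#5 →I1  (only one flow-in slot at J1)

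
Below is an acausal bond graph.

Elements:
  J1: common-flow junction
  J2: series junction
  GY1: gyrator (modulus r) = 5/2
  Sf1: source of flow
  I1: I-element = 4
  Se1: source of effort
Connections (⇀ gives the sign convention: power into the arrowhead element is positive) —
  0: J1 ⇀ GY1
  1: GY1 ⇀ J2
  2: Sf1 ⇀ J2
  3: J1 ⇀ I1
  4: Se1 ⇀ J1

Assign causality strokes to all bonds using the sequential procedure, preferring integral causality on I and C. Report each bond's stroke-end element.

bond 2 stroke at Sf1  (source Sf1 imposes f)
bond 4 stroke at J1  (Se1 (Se) sets effort on bond)
bond 1 stroke at J2  (common-f at J2 fixed by 2)
bond 0 stroke at J1  (through GY1, causality inverts; strokes same side of GY1)
bond 3 stroke at I1  (only one flow-in slot at J1)

b0 stroke at J1
b1 stroke at J2
b2 stroke at Sf1
b3 stroke at I1
b4 stroke at J1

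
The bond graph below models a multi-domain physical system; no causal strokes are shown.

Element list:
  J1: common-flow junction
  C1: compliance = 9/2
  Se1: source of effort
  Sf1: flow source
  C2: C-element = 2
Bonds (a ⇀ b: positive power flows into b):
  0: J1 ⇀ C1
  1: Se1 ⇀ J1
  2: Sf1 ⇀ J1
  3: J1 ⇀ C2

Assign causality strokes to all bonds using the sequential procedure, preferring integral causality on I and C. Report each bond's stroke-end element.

β1 →J1  (Se1 (Se) sets effort on bond)
β2 →Sf1  (source Sf1 imposes f)
β0 →J1  (J1 flow already set via bond 2)
β3 →J1  (J1 flow already set via bond 2)

β0 |J1
β1 |J1
β2 |Sf1
β3 |J1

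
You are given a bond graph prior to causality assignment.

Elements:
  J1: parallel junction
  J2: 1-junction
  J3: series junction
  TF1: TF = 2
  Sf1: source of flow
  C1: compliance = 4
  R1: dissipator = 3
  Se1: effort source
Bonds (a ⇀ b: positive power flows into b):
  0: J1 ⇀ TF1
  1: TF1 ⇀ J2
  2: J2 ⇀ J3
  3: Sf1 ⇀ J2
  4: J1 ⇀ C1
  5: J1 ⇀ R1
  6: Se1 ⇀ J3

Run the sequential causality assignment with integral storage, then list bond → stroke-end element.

bond 0 |TF1
bond 1 |J2
bond 2 |J2
bond 3 |Sf1
bond 4 |J1
bond 5 |R1
bond 6 |J3

b3 →Sf1  (source Sf1 imposes f)
b6 →J3  (Se1 fixes effort; stroke away)
b1 →J2  (J2 flow already set via bond 3)
b2 →J2  (1-jn J2 has f-setter on 3)
b0 →TF1  (TF1: transformer flips bond 1)
b4 →J1  (C1: C, integral causality)
b5 →R1  (common-e at J1 fixed by 4)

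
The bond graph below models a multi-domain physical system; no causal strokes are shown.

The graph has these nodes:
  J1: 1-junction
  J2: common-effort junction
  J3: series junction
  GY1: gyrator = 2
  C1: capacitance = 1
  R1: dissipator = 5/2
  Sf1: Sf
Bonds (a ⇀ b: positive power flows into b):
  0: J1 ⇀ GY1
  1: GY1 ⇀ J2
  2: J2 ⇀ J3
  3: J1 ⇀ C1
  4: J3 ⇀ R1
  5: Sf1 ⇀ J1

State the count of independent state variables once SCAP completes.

1  (C1 all integral)

b5 stroke at Sf1  (Sf1 fixes flow; stroke at Sf1)
b0 stroke at J1  (J1: bond 5 brought flow, rest push out)
b3 stroke at J1  (1-jn J1 has f-setter on 5)
b1 stroke at J2  (through GY1, causality inverts; strokes same side of GY1)
b2 stroke at J3  (common-e at J2 fixed by 1)
b4 stroke at R1  (J3: last free bond brings flow in)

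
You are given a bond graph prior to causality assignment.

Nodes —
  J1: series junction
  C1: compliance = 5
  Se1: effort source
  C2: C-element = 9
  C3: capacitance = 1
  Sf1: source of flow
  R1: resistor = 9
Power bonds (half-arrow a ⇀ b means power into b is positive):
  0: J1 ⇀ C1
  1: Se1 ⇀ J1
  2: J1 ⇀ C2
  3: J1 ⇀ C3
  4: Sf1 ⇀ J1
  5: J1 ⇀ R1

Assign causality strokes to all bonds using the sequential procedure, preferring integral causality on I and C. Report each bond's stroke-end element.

bond 0 stroke at J1
bond 1 stroke at J1
bond 2 stroke at J1
bond 3 stroke at J1
bond 4 stroke at Sf1
bond 5 stroke at J1

β1 stroke→J1  (Se1 (Se) sets effort on bond)
β4 stroke→Sf1  (source Sf1 imposes f)
β0 stroke→J1  (J1 flow already set via bond 4)
β2 stroke→J1  (J1 flow already set via bond 4)
β3 stroke→J1  (J1 flow already set via bond 4)
β5 stroke→J1  (1-jn J1 has f-setter on 4)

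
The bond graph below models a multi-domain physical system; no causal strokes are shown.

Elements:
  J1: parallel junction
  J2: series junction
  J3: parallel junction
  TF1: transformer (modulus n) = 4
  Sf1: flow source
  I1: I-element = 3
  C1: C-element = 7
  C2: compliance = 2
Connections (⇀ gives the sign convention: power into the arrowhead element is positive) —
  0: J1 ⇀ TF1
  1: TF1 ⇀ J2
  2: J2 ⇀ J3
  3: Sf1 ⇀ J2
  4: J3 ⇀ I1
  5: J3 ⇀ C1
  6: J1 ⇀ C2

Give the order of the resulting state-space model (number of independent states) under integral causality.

3  (C1, C2, I1 all integral)

#3 →Sf1  (Sf1: flow source, stroke at near end)
#1 →J2  (J2: bond 3 brought flow, rest push out)
#2 →J2  (J2 flow already set via bond 3)
#0 →TF1  (TF TF1: opposite of bond 1)
#6 →J1  (J1: last free bond brings effort in)
#4 →I1  (I1 outputs flow p/I1)
#5 →J3  (J3 needs exactly one e-in)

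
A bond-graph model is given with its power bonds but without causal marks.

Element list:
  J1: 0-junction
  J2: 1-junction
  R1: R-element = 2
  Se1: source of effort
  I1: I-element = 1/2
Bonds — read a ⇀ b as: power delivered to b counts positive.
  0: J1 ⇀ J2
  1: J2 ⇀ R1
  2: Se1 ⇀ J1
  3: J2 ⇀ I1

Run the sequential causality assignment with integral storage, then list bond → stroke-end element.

β2 |J1  (Se1: effort source, stroke at far end)
β0 |J2  (0-jn J1 has e-setter on 2)
β3 |I1  (I1 integral (f out))
β1 |J2  (J2 flow already set via bond 3)

β0 |J2
β1 |J2
β2 |J1
β3 |I1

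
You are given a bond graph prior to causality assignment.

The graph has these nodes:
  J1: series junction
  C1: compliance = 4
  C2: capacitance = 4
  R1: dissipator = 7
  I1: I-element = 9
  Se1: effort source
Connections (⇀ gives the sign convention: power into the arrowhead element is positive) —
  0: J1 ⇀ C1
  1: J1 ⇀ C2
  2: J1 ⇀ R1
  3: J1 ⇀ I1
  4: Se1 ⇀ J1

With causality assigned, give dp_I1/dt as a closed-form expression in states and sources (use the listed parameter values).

dp_I1/dt = E_Se1 - 7*p_I1/9 - q_C1/4 - q_C2/4

bond 4 stroke→J1  (Se1 fixes effort; stroke away)
bond 0 stroke→J1  (C1: C, integral causality)
bond 1 stroke→J1  (C2 integral (e out))
bond 3 stroke→I1  (I1 integral (f out))
bond 2 stroke→J1  (J1: bond 3 brought flow, rest push out)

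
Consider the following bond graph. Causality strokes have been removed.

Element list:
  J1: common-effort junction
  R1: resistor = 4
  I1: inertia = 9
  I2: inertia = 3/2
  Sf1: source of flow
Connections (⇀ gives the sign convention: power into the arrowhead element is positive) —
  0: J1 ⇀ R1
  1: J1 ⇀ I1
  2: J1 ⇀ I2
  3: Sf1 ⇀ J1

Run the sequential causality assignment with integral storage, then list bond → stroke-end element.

β3 |Sf1  (Sf1 (Sf) sets flow on bond)
β1 |I1  (I1 integral (f out))
β2 |I2  (prefer integral on I2)
β0 |J1  (J1: last free bond brings effort in)

bond 0 stroke at J1
bond 1 stroke at I1
bond 2 stroke at I2
bond 3 stroke at Sf1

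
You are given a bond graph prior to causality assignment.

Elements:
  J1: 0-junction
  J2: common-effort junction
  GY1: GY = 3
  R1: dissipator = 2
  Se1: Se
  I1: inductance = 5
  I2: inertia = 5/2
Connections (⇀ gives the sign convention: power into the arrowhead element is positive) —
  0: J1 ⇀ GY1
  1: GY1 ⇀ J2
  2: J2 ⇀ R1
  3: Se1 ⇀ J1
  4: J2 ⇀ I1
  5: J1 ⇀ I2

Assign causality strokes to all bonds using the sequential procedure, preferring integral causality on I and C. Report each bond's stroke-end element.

β3 stroke→J1  (Se1: effort source, stroke at far end)
β0 stroke→GY1  (J1: bond 3 brought effort, rest push out)
β5 stroke→I2  (J1: bond 3 brought effort, rest push out)
β1 stroke→GY1  (GY1: gyrator matches bond 0)
β4 stroke→I1  (prefer integral on I1)
β2 stroke→J2  (J2: last free bond brings effort in)

#0 stroke at GY1
#1 stroke at GY1
#2 stroke at J2
#3 stroke at J1
#4 stroke at I1
#5 stroke at I2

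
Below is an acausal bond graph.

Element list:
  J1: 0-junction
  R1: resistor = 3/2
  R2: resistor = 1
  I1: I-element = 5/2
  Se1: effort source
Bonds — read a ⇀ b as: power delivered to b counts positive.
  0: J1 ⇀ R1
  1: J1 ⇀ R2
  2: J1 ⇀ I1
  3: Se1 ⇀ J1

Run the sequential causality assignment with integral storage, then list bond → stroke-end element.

b3 stroke→J1  (Se1 fixes effort; stroke away)
b0 stroke→R1  (0-jn J1 has e-setter on 3)
b1 stroke→R2  (J1 effort already set via bond 3)
b2 stroke→I1  (common-e at J1 fixed by 3)

bond 0 stroke at R1
bond 1 stroke at R2
bond 2 stroke at I1
bond 3 stroke at J1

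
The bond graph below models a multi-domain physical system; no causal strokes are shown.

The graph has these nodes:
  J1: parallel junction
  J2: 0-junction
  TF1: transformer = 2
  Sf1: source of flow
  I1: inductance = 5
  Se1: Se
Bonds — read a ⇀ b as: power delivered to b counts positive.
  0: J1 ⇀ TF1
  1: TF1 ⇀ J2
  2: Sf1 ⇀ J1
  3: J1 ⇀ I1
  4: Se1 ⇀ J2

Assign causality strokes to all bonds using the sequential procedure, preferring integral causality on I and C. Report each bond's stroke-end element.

bond 0 |J1
bond 1 |TF1
bond 2 |Sf1
bond 3 |I1
bond 4 |J2

β2 →Sf1  (Sf1 fixes flow; stroke at Sf1)
β4 →J2  (Se1 (Se) sets effort on bond)
β1 →TF1  (common-e at J2 fixed by 4)
β0 →J1  (TF1 one-in-one-out from 1)
β3 →I1  (J1: bond 0 brought effort, rest push out)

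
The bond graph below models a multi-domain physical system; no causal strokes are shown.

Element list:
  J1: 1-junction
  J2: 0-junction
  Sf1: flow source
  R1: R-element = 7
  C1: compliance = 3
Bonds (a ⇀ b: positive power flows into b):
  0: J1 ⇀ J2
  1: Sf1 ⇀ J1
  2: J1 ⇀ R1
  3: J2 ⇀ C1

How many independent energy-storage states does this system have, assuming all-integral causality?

1  (C1 all integral)

bond 1 stroke at Sf1  (Sf1: flow source, stroke at near end)
bond 0 stroke at J1  (common-f at J1 fixed by 1)
bond 2 stroke at J1  (1-jn J1 has f-setter on 1)
bond 3 stroke at J2  (J2: last free bond brings effort in)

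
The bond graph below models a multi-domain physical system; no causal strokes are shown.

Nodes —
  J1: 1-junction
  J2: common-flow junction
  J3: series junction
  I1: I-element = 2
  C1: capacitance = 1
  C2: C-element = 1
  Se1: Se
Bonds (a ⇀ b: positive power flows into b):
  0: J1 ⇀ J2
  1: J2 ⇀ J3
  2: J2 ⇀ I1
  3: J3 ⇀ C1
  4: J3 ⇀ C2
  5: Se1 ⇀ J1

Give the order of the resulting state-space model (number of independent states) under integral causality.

3  (C1, C2, I1 all integral)

β5 →J1  (Se1: effort source, stroke at far end)
β0 →J2  (only one flow-in slot at J1)
β2 →I1  (I1 outputs flow p/I1)
β1 →J2  (1-jn J2 has f-setter on 2)
β3 →J3  (1-jn J3 has f-setter on 1)
β4 →J3  (J3 flow already set via bond 1)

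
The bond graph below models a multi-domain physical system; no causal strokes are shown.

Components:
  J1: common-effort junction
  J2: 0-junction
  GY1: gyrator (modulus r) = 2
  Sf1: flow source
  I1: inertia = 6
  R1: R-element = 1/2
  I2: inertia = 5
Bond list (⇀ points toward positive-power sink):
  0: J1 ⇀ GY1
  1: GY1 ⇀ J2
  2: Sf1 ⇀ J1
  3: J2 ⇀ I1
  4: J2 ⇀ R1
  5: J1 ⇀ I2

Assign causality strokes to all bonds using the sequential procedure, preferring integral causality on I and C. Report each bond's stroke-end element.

#0 stroke at J1
#1 stroke at J2
#2 stroke at Sf1
#3 stroke at I1
#4 stroke at R1
#5 stroke at I2

b2 stroke→Sf1  (Sf1 fixes flow; stroke at Sf1)
b3 stroke→I1  (I1 integral (f out))
b5 stroke→I2  (I2 outputs flow p/I2)
b0 stroke→J1  (closing 0-jn rule on J1)
b1 stroke→J2  (GY1: gyrator matches bond 0)
b4 stroke→R1  (common-e at J2 fixed by 1)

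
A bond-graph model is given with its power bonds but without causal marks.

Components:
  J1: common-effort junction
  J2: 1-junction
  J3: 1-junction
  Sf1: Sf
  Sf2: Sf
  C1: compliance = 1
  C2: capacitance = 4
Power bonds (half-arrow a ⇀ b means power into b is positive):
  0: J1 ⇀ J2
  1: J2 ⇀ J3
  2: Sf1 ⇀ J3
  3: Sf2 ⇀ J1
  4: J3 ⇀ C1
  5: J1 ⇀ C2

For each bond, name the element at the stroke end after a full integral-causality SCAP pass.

b2 stroke at Sf1  (Sf1 fixes flow; stroke at Sf1)
b3 stroke at Sf2  (Sf2: flow source, stroke at near end)
b1 stroke at J3  (J3: bond 2 brought flow, rest push out)
b4 stroke at J3  (1-jn J3 has f-setter on 2)
b0 stroke at J2  (common-f at J2 fixed by 1)
b5 stroke at J1  (only one effort-in slot at J1)

β0 stroke→J2
β1 stroke→J3
β2 stroke→Sf1
β3 stroke→Sf2
β4 stroke→J3
β5 stroke→J1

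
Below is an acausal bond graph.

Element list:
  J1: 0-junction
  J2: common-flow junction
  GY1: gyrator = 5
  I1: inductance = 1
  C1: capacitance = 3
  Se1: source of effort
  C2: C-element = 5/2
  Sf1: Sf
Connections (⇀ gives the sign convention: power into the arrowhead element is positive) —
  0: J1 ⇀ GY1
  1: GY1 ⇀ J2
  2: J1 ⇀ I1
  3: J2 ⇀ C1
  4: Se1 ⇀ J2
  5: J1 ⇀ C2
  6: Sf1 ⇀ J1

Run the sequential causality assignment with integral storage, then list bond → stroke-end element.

β4 |J2  (source Se1 imposes e)
β6 |Sf1  (Sf1 (Sf) sets flow on bond)
β2 |I1  (prefer integral on I1)
β3 |J2  (prefer integral on C1)
β1 |GY1  (J2: last free bond brings flow in)
β0 |GY1  (GY1 both-in/both-out from 1)
β5 |J1  (J1: last free bond brings effort in)

#0 |GY1
#1 |GY1
#2 |I1
#3 |J2
#4 |J2
#5 |J1
#6 |Sf1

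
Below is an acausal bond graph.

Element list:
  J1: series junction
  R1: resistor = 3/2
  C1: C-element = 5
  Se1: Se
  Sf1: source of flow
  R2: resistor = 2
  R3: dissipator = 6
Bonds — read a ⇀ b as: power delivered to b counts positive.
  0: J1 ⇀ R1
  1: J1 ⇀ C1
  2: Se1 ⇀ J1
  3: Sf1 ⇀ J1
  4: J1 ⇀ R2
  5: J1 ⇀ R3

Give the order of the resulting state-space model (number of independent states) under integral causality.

1  (C1 all integral)

#2 →J1  (Se1 (Se) sets effort on bond)
#3 →Sf1  (Sf1 (Sf) sets flow on bond)
#0 →J1  (J1: bond 3 brought flow, rest push out)
#1 →J1  (J1: bond 3 brought flow, rest push out)
#4 →J1  (1-jn J1 has f-setter on 3)
#5 →J1  (1-jn J1 has f-setter on 3)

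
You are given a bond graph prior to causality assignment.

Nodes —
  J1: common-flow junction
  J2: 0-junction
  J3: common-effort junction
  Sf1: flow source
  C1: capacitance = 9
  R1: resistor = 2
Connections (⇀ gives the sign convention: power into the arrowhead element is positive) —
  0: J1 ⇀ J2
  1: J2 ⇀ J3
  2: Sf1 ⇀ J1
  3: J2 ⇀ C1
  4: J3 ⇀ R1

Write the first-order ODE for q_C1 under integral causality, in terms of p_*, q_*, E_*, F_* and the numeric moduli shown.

β2 stroke→Sf1  (Sf1: flow source, stroke at near end)
β0 stroke→J1  (1-jn J1 has f-setter on 2)
β3 stroke→J2  (C1: C, integral causality)
β1 stroke→J3  (J2 effort already set via bond 3)
β4 stroke→R1  (J3: bond 1 brought effort, rest push out)

dq_C1/dt = F_Sf1 - q_C1/18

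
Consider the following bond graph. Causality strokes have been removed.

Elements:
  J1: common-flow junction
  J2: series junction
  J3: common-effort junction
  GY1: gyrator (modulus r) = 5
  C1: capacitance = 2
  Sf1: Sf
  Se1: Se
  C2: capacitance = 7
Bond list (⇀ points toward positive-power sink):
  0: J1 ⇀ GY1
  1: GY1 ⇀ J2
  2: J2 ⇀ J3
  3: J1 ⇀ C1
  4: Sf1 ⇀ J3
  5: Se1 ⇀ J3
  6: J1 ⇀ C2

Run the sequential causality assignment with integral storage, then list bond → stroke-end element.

b0 stroke→GY1
b1 stroke→GY1
b2 stroke→J2
b3 stroke→J1
b4 stroke→Sf1
b5 stroke→J3
b6 stroke→J1

β4 stroke→Sf1  (Sf1 (Sf) sets flow on bond)
β5 stroke→J3  (source Se1 imposes e)
β2 stroke→J2  (J3 effort already set via bond 5)
β1 stroke→GY1  (J2 needs exactly one f-in)
β0 stroke→GY1  (GY1: gyrator matches bond 1)
β3 stroke→J1  (1-jn J1 has f-setter on 0)
β6 stroke→J1  (1-jn J1 has f-setter on 0)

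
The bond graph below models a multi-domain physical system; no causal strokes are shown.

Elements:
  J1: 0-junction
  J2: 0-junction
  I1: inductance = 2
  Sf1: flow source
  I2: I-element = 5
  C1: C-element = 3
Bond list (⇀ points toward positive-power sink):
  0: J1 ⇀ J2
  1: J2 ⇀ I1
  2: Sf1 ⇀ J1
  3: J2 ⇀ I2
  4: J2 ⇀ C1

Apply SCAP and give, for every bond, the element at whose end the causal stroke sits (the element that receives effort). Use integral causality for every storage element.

#0 stroke→J1
#1 stroke→I1
#2 stroke→Sf1
#3 stroke→I2
#4 stroke→J2

β2 →Sf1  (Sf1 fixes flow; stroke at Sf1)
β0 →J1  (J1 needs exactly one e-in)
β1 →I1  (I1 outputs flow p/I1)
β3 →I2  (I2 integral (f out))
β4 →J2  (J2: last free bond brings effort in)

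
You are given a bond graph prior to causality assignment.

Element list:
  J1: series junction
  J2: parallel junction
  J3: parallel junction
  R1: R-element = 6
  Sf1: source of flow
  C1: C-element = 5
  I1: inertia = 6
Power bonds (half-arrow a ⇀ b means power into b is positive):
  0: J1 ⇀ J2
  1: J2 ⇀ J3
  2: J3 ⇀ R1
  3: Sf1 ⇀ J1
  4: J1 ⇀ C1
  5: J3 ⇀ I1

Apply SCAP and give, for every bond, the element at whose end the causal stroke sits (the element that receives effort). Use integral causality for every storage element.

bond 0 stroke at J1
bond 1 stroke at J2
bond 2 stroke at J3
bond 3 stroke at Sf1
bond 4 stroke at J1
bond 5 stroke at I1

#3 →Sf1  (Sf1 (Sf) sets flow on bond)
#0 →J1  (common-f at J1 fixed by 3)
#4 →J1  (1-jn J1 has f-setter on 3)
#1 →J2  (J2: last free bond brings effort in)
#5 →I1  (I1: I, integral causality)
#2 →J3  (only one effort-in slot at J3)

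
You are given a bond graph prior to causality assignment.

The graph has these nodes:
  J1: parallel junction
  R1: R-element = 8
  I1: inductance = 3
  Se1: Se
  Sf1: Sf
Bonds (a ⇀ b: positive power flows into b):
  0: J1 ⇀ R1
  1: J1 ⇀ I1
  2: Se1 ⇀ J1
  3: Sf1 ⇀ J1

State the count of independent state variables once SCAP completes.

β2 →J1  (Se1 (Se) sets effort on bond)
β3 →Sf1  (Sf1: flow source, stroke at near end)
β0 →R1  (0-jn J1 has e-setter on 2)
β1 →I1  (0-jn J1 has e-setter on 2)

1  (I1 all integral)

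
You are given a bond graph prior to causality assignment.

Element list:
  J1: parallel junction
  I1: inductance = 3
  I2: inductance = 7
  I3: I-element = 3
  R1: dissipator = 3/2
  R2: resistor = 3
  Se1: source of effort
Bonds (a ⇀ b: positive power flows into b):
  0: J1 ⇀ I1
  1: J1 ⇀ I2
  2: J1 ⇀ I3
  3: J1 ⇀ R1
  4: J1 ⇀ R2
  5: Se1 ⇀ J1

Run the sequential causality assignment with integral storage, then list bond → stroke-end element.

b5 stroke→J1  (Se1 fixes effort; stroke away)
b0 stroke→I1  (J1 effort already set via bond 5)
b1 stroke→I2  (0-jn J1 has e-setter on 5)
b2 stroke→I3  (common-e at J1 fixed by 5)
b3 stroke→R1  (0-jn J1 has e-setter on 5)
b4 stroke→R2  (J1 effort already set via bond 5)

β0 |I1
β1 |I2
β2 |I3
β3 |R1
β4 |R2
β5 |J1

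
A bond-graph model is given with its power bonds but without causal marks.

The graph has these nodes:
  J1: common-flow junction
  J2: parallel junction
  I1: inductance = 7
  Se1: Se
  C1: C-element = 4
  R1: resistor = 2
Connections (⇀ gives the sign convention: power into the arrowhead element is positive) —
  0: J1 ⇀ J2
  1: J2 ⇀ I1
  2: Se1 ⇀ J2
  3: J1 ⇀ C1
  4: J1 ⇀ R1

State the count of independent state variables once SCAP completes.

#2 |J2  (Se1 fixes effort; stroke away)
#0 |J1  (J2: bond 2 brought effort, rest push out)
#1 |I1  (0-jn J2 has e-setter on 2)
#3 |J1  (C1 outputs effort q/C1)
#4 |R1  (J1 needs exactly one f-in)

2  (C1, I1 all integral)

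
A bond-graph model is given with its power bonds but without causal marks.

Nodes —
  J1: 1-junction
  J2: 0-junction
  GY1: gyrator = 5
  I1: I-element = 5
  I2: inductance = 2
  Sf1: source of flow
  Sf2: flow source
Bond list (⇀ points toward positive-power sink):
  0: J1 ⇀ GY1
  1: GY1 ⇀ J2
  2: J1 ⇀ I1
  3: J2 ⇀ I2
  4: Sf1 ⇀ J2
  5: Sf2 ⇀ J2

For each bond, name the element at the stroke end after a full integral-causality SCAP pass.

b4 stroke→Sf1  (source Sf1 imposes f)
b5 stroke→Sf2  (Sf2: flow source, stroke at near end)
b2 stroke→I1  (prefer integral on I1)
b0 stroke→J1  (J1: bond 2 brought flow, rest push out)
b1 stroke→J2  (through GY1, causality inverts; strokes same side of GY1)
b3 stroke→I2  (0-jn J2 has e-setter on 1)

β0 |J1
β1 |J2
β2 |I1
β3 |I2
β4 |Sf1
β5 |Sf2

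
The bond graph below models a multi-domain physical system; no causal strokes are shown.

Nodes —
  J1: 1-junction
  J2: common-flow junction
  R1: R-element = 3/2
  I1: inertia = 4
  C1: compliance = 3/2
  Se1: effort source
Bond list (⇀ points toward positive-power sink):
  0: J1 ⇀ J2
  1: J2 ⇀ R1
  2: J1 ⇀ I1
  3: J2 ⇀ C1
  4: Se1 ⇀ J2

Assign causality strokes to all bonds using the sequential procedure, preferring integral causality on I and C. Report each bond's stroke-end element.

β0 stroke→J1
β1 stroke→J2
β2 stroke→I1
β3 stroke→J2
β4 stroke→J2

#4 →J2  (Se1 fixes effort; stroke away)
#2 →I1  (prefer integral on I1)
#0 →J1  (J1 flow already set via bond 2)
#1 →J2  (common-f at J2 fixed by 0)
#3 →J2  (J2 flow already set via bond 0)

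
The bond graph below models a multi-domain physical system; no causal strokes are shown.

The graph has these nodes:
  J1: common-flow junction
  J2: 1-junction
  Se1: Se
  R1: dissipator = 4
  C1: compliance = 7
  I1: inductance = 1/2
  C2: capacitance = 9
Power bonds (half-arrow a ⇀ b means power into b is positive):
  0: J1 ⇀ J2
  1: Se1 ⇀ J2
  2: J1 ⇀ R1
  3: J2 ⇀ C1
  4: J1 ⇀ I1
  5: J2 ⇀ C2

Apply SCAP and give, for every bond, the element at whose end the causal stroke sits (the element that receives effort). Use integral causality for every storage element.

β0 →J1
β1 →J2
β2 →J1
β3 →J2
β4 →I1
β5 →J2

b1 |J2  (Se1: effort source, stroke at far end)
b3 |J2  (C1 outputs effort q/C1)
b4 |I1  (prefer integral on I1)
b0 |J1  (J1 flow already set via bond 4)
b2 |J1  (1-jn J1 has f-setter on 4)
b5 |J2  (J2 flow already set via bond 0)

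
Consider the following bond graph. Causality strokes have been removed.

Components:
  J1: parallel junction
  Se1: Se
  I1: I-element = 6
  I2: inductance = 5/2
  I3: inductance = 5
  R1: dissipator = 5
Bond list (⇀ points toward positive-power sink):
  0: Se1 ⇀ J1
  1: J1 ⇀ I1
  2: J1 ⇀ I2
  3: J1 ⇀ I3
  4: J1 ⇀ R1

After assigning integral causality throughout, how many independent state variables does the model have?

3  (I1, I2, I3 all integral)

bond 0 |J1  (Se1: effort source, stroke at far end)
bond 1 |I1  (J1: bond 0 brought effort, rest push out)
bond 2 |I2  (J1 effort already set via bond 0)
bond 3 |I3  (J1 effort already set via bond 0)
bond 4 |R1  (J1: bond 0 brought effort, rest push out)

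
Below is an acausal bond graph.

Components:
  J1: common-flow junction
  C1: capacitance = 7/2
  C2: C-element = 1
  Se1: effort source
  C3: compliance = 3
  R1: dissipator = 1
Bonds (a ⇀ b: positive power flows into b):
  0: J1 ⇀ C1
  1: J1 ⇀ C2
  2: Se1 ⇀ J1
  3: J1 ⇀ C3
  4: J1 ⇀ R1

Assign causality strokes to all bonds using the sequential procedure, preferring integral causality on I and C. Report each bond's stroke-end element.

b2 |J1  (Se1 fixes effort; stroke away)
b0 |J1  (C1: C, integral causality)
b1 |J1  (C2 integral (e out))
b3 |J1  (C3 integral (e out))
b4 |R1  (closing 1-jn rule on J1)

b0 stroke at J1
b1 stroke at J1
b2 stroke at J1
b3 stroke at J1
b4 stroke at R1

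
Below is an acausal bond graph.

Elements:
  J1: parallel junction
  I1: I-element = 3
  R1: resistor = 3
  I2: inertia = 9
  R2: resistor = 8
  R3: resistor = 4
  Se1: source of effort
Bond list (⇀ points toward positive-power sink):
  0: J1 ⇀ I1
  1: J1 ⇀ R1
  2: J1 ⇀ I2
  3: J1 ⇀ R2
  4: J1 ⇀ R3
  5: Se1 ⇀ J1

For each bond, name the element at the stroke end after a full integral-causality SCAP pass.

bond 0 stroke→I1
bond 1 stroke→R1
bond 2 stroke→I2
bond 3 stroke→R2
bond 4 stroke→R3
bond 5 stroke→J1

b5 stroke→J1  (Se1: effort source, stroke at far end)
b0 stroke→I1  (J1: bond 5 brought effort, rest push out)
b1 stroke→R1  (0-jn J1 has e-setter on 5)
b2 stroke→I2  (J1: bond 5 brought effort, rest push out)
b3 stroke→R2  (common-e at J1 fixed by 5)
b4 stroke→R3  (J1: bond 5 brought effort, rest push out)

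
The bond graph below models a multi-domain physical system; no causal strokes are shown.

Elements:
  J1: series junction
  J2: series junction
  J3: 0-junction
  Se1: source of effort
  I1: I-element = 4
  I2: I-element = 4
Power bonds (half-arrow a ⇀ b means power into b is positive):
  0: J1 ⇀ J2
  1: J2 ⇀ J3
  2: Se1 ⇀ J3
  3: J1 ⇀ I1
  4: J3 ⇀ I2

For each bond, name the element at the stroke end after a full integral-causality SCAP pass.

#2 |J3  (Se1 fixes effort; stroke away)
#1 |J2  (J3: bond 2 brought effort, rest push out)
#4 |I2  (common-e at J3 fixed by 2)
#0 |J1  (J2: last free bond brings flow in)
#3 |I1  (J1 needs exactly one f-in)

b0 →J1
b1 →J2
b2 →J3
b3 →I1
b4 →I2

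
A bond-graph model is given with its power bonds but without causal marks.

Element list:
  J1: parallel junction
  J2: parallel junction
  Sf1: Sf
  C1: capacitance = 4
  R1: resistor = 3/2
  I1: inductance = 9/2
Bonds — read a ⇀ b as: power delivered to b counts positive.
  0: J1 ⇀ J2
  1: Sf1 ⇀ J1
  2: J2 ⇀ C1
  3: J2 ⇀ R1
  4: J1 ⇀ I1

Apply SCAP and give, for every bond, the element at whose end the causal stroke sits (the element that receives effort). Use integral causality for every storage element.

b0 stroke→J1
b1 stroke→Sf1
b2 stroke→J2
b3 stroke→R1
b4 stroke→I1

#1 stroke→Sf1  (Sf1: flow source, stroke at near end)
#2 stroke→J2  (C1 integral (e out))
#0 stroke→J1  (J2 effort already set via bond 2)
#3 stroke→R1  (J2 effort already set via bond 2)
#4 stroke→I1  (J1: bond 0 brought effort, rest push out)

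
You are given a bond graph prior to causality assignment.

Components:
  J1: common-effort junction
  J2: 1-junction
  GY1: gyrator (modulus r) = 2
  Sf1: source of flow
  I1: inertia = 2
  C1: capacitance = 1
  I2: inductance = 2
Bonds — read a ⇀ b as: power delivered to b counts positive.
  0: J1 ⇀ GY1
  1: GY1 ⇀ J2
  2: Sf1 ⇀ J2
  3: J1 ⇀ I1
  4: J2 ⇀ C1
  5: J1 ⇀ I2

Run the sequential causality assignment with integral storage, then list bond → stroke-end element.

bond 0 →J1
bond 1 →J2
bond 2 →Sf1
bond 3 →I1
bond 4 →J2
bond 5 →I2

b2 stroke at Sf1  (source Sf1 imposes f)
b1 stroke at J2  (common-f at J2 fixed by 2)
b4 stroke at J2  (1-jn J2 has f-setter on 2)
b0 stroke at J1  (GY GY1: same side as bond 1)
b3 stroke at I1  (J1 effort already set via bond 0)
b5 stroke at I2  (J1 effort already set via bond 0)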